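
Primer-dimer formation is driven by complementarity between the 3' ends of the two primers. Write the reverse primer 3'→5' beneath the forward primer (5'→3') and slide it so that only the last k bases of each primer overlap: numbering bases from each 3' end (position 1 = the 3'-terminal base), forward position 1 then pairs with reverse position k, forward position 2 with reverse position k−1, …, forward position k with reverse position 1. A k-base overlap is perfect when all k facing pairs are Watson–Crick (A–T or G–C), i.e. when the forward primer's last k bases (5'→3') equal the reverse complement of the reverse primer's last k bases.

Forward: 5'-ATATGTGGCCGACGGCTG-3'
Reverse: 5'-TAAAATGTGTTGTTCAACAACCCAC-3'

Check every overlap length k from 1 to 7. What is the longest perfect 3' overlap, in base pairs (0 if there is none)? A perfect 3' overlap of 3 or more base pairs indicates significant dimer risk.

Last 7 bases (5'→3') — forward …ACGGCTG, reverse …AACCCAC.
Reverse complement of the reverse primer's last 7 bases: GTGGGTT; its first k bases are the reverse complement of the reverse primer's last k bases, so a perfect k-base overlap needs the forward primer's last k bases to equal them.
Comparing (forward last k vs required): k=1: G vs G ✓; k=2: TG vs GT ✗; k=3: CTG vs GTG ✗; k=4: GCTG vs GTGG ✗; k=5: GGCTG vs GTGGG ✗; k=6: CGGCTG vs GTGGGT ✗; k=7: ACGGCTG vs GTGGGTT ✗.
Only k = 1 is perfect, so the longest perfect 3' overlap is 1.

Longest perfect overlap: 1 complementary base pair; below the dimer-risk threshold (threshold 3).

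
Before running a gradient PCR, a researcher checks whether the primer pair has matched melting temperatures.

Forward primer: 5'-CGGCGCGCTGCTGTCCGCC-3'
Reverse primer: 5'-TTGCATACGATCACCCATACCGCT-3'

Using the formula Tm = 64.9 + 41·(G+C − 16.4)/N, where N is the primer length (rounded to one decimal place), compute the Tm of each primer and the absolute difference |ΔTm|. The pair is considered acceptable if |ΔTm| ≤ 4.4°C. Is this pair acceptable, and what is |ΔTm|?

Forward: G+C = 16, N = 19 → Tm = 64.9 + 41·(16 − 16.4)/19 = 64.0°C.
Reverse: G+C = 12, N = 24 → Tm = 64.9 + 41·(12 − 16.4)/24 = 57.4°C.
|ΔTm| = |64.0 − 57.4| = 6.6°C, > 4.4°C.

|ΔTm| = 6.6°C; the pair is not acceptable.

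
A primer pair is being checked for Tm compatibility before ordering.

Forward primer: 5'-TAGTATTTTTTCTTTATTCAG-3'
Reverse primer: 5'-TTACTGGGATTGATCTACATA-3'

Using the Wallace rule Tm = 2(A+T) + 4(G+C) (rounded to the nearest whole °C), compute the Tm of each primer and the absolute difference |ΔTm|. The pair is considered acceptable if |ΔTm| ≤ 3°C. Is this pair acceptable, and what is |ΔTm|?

|ΔTm| = 6°C; the pair is not acceptable.

Forward: A=4 T=13 G=2 C=2 → Tm = 2·17 + 4·4 = 50°C.
Reverse: A=6 T=8 G=4 C=3 → Tm = 2·14 + 4·7 = 56°C.
|ΔTm| = |50 − 56| = 6°C, > 3°C.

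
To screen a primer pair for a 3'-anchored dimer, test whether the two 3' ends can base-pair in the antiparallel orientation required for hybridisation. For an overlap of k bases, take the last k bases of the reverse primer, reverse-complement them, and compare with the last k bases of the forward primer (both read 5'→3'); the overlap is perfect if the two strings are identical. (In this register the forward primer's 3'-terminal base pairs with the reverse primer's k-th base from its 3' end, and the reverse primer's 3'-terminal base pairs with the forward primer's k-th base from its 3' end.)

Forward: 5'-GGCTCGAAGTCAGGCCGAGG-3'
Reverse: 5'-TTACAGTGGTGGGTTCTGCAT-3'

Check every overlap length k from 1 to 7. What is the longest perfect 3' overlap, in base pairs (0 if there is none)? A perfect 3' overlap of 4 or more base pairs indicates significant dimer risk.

Longest perfect overlap: 0 complementary base pairs; below the dimer-risk threshold (threshold 4).

Last 7 bases (5'→3') — forward …GCCGAGG, reverse …TCTGCAT.
Reverse complement of the reverse primer's last 7 bases: ATGCAGA; its first k bases are the reverse complement of the reverse primer's last k bases, so a perfect k-base overlap needs the forward primer's last k bases to equal them.
Comparing (forward last k vs required): k=1: G vs A ✗; k=2: GG vs AT ✗; k=3: AGG vs ATG ✗; k=4: GAGG vs ATGC ✗; k=5: CGAGG vs ATGCA ✗; k=6: CCGAGG vs ATGCAG ✗; k=7: GCCGAGG vs ATGCAGA ✗.
No overlap length from 1 to 7 is perfect, so the longest perfect 3' overlap is 0.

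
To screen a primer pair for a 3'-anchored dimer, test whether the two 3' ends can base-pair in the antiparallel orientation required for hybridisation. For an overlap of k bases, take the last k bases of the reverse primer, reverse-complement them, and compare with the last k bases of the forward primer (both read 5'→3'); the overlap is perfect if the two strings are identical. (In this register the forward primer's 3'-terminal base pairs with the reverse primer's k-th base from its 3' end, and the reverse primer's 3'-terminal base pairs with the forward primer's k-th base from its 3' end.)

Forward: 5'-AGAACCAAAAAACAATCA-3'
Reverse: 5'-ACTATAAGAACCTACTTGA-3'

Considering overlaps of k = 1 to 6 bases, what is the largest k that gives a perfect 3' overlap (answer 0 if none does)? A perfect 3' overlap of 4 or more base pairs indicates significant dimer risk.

Longest perfect overlap: 3 complementary base pairs; below the dimer-risk threshold (threshold 4).

Last 6 bases (5'→3') — forward …CAATCA, reverse …ACTTGA.
Reverse complement of the reverse primer's last 6 bases: TCAAGT; its first k bases are the reverse complement of the reverse primer's last k bases, so a perfect k-base overlap needs the forward primer's last k bases to equal them.
Comparing (forward last k vs required): k=1: A vs T ✗; k=2: CA vs TC ✗; k=3: TCA vs TCA ✓; k=4: ATCA vs TCAA ✗; k=5: AATCA vs TCAAG ✗; k=6: CAATCA vs TCAAGT ✗.
Only k = 3 is perfect, so the longest perfect 3' overlap is 3.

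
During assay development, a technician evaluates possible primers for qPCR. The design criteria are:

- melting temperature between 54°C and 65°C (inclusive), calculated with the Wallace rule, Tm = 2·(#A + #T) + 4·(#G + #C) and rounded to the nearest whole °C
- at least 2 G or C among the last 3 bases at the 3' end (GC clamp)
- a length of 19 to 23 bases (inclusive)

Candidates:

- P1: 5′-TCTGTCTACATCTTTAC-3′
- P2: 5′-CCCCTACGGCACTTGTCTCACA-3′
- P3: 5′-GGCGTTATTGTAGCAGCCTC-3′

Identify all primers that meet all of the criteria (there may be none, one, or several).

P1 (17 nt, A=3 T=8 G=1 C=5): Tm = 2·11 + 4·6 = 46°C, outside 54–65°C ✗; 3' end TAC has 1 G/C, need ≥2 ✗; length 17, outside 19–23 ✗ — fails.
P2 (22 nt, A=4 T=5 G=3 C=10): Tm = 2·9 + 4·13 = 70°C, outside 54–65°C ✗; 3' end ACA has 1 G/C, need ≥2 ✗; length 22 ✓ — fails.
P3 (20 nt, A=3 T=6 G=6 C=5): Tm = 2·9 + 4·11 = 62°C ✓; 3' end CTC has 2 G/C ✓; length 20 ✓ — passes.

P3 only.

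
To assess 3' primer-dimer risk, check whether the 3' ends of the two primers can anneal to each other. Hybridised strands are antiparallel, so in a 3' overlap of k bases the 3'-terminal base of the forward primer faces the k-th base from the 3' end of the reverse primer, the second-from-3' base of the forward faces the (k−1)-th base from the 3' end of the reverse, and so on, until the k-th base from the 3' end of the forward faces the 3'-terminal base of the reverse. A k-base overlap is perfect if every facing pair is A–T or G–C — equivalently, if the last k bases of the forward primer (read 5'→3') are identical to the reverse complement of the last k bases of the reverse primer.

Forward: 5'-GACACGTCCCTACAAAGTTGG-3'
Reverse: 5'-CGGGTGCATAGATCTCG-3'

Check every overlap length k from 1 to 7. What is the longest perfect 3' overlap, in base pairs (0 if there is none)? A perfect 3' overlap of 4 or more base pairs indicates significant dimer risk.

Last 7 bases (5'→3') — forward …AAGTTGG, reverse …GATCTCG.
Reverse complement of the reverse primer's last 7 bases: CGAGATC; its first k bases are the reverse complement of the reverse primer's last k bases, so a perfect k-base overlap needs the forward primer's last k bases to equal them.
Comparing (forward last k vs required): k=1: G vs C ✗; k=2: GG vs CG ✗; k=3: TGG vs CGA ✗; k=4: TTGG vs CGAG ✗; k=5: GTTGG vs CGAGA ✗; k=6: AGTTGG vs CGAGAT ✗; k=7: AAGTTGG vs CGAGATC ✗.
No overlap length from 1 to 7 is perfect, so the longest perfect 3' overlap is 0.

Longest perfect overlap: 0 complementary base pairs; below the dimer-risk threshold (threshold 4).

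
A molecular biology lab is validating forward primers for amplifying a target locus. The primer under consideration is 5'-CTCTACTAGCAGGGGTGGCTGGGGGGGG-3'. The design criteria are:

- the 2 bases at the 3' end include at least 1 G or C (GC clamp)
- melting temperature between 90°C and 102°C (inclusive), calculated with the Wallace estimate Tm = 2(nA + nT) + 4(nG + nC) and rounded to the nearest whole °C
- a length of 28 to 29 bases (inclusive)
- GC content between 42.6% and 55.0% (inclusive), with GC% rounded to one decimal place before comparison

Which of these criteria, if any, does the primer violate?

Fails: GC content.

Base counts: A=3, T=5, G=15, C=5 (length 28).
GC clamp: 3' end GG has 2 G/C ✓
Tm: Tm = 2·8 + 4·20 = 96°C ✓
length: length 28 ✓
GC content: GC 20/28 = 71.4%, outside 42.6–55.0% ✗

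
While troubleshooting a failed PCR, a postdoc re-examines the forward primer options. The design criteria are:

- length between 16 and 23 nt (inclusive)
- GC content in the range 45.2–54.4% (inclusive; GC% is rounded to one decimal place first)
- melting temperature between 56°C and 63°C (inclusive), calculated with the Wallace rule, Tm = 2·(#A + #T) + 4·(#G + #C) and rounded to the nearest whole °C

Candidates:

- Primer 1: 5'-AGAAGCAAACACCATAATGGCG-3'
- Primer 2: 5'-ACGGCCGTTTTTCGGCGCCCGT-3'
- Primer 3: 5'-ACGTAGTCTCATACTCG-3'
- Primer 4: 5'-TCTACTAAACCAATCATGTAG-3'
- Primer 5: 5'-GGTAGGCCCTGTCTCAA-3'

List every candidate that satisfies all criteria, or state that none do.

Primer 1 (22 nt, A=10 T=2 G=5 C=5): length 22 ✓; GC 10/22 = 45.5% ✓; Tm = 2·12 + 4·10 = 64°C, outside 56–63°C ✗ — fails.
Primer 2 (22 nt, A=1 T=6 G=7 C=8): length 22 ✓; GC 15/22 = 68.2%, outside 45.2–54.4% ✗; Tm = 2·7 + 4·15 = 74°C, outside 56–63°C ✗ — fails.
Primer 3 (17 nt, A=4 T=5 G=3 C=5): length 17 ✓; GC 8/17 = 47.1% ✓; Tm = 2·9 + 4·8 = 50°C, outside 56–63°C ✗ — fails.
Primer 4 (21 nt, A=8 T=6 G=2 C=5): length 21 ✓; GC 7/21 = 33.3%, outside 45.2–54.4% ✗; Tm = 2·14 + 4·7 = 56°C ✓ — fails.
Primer 5 (17 nt, A=3 T=4 G=5 C=5): length 17 ✓; GC 10/17 = 58.8%, outside 45.2–54.4% ✗; Tm = 2·7 + 4·10 = 54°C, outside 56–63°C ✗ — fails.

None of the candidates satisfy all criteria.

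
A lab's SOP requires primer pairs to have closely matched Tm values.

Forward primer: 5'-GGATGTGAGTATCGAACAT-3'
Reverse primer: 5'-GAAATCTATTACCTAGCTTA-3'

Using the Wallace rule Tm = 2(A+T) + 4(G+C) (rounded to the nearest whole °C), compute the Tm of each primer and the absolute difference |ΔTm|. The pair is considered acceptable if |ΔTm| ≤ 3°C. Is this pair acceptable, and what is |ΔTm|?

|ΔTm| = 2°C; the pair is acceptable.

Forward: A=6 T=5 G=6 C=2 → Tm = 2·11 + 4·8 = 54°C.
Reverse: A=7 T=7 G=2 C=4 → Tm = 2·14 + 4·6 = 52°C.
|ΔTm| = |54 − 52| = 2°C, ≤ 3°C.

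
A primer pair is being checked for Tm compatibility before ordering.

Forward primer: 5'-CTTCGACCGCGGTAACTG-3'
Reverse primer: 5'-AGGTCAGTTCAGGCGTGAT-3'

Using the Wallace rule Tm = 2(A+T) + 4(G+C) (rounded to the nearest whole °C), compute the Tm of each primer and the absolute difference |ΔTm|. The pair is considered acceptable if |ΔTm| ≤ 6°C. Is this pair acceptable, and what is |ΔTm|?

|ΔTm| = 0°C; the pair is acceptable.

Forward: A=3 T=4 G=5 C=6 → Tm = 2·7 + 4·11 = 58°C.
Reverse: A=4 T=5 G=7 C=3 → Tm = 2·9 + 4·10 = 58°C.
|ΔTm| = |58 − 58| = 0°C, ≤ 6°C.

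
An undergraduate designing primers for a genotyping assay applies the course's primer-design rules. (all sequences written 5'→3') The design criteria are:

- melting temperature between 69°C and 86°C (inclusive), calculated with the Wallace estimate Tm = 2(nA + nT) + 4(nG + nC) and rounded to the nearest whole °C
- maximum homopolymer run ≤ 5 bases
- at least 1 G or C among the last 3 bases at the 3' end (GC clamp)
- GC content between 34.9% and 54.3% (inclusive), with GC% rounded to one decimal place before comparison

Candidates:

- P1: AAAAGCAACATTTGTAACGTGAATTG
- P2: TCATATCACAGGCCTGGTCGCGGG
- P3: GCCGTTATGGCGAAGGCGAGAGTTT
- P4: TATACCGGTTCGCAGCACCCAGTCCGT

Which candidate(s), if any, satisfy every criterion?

P1 (26 nt, A=11 T=7 G=5 C=3): Tm = 2·18 + 4·8 = 68°C, outside 69–86°C ✗; longest run = 4 ✓; 3' end TTG has 1 G/C ✓; GC 8/26 = 30.8%, outside 34.9–54.3% ✗ — fails.
P2 (24 nt, A=4 T=5 G=8 C=7): Tm = 2·9 + 4·15 = 78°C ✓; longest run = 3 ✓; 3' end GGG has 3 G/C ✓; GC 15/24 = 62.5%, outside 34.9–54.3% ✗ — fails.
P3 (25 nt, A=5 T=6 G=10 C=4): Tm = 2·11 + 4·14 = 78°C ✓; longest run = 3 ✓; 3' end TTT has 0 G/C, need ≥1 ✗; GC 14/25 = 56.0%, outside 34.9–54.3% ✗ — fails.
P4 (27 nt, A=5 T=6 G=6 C=10): Tm = 2·11 + 4·16 = 86°C ✓; longest run = 3 ✓; 3' end CGT has 2 G/C ✓; GC 16/27 = 59.3%, outside 34.9–54.3% ✗ — fails.

None of the candidates satisfy all criteria.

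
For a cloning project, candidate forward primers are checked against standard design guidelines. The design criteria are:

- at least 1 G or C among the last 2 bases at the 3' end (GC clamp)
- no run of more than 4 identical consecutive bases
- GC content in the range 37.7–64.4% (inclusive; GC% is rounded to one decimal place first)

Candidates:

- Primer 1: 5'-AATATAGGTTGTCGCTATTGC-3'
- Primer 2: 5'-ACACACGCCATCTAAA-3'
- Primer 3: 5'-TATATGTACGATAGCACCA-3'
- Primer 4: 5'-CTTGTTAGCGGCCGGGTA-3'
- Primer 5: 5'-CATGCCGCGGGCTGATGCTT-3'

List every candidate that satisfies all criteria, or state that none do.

Primer 1 only.

Primer 1 (21 nt, A=5 T=8 G=5 C=3): 3' end GC has 2 G/C ✓; longest run = 2 ✓; GC 8/21 = 38.1% ✓ — passes.
Primer 2 (16 nt, A=7 T=2 G=1 C=6): 3' end AA has 0 G/C, need ≥1 ✗; longest run = 3 ✓; GC 7/16 = 43.8% ✓ — fails.
Primer 3 (19 nt, A=7 T=5 G=3 C=4): 3' end CA has 1 G/C ✓; longest run = 2 ✓; GC 7/19 = 36.8%, outside 37.7–64.4% ✗ — fails.
Primer 4 (18 nt, A=2 T=5 G=7 C=4): 3' end TA has 0 G/C, need ≥1 ✗; longest run = 3 ✓; GC 11/18 = 61.1% ✓ — fails.
Primer 5 (20 nt, A=2 T=5 G=7 C=6): 3' end TT has 0 G/C, need ≥1 ✗; longest run = 3 ✓; GC 13/20 = 65.0%, outside 37.7–64.4% ✗ — fails.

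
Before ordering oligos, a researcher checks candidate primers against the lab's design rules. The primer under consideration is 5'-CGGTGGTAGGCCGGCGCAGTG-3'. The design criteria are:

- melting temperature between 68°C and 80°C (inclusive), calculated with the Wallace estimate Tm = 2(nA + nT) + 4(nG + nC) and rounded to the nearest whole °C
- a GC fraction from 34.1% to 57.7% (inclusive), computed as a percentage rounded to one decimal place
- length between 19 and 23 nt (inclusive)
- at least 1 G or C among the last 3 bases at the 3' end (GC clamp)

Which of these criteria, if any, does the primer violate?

Fails: GC content.

Base counts: A=2, T=3, G=11, C=5 (length 21).
Tm: Tm = 2·5 + 4·16 = 74°C ✓
GC content: GC 16/21 = 76.2%, outside 34.1–57.7% ✗
length: length 21 ✓
GC clamp: 3' end GTG has 2 G/C ✓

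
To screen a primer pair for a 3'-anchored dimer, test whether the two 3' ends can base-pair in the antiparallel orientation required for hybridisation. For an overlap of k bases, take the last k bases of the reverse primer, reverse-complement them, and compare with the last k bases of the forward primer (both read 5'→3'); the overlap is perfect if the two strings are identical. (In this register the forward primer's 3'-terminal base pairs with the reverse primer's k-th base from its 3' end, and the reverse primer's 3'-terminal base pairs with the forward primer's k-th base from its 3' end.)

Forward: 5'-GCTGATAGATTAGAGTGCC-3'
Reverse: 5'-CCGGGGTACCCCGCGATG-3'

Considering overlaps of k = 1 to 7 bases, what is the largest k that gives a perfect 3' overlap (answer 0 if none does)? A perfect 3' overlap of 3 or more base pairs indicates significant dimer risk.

Longest perfect overlap: 1 complementary base pair; below the dimer-risk threshold (threshold 3).

Last 7 bases (5'→3') — forward …GAGTGCC, reverse …CGCGATG.
Reverse complement of the reverse primer's last 7 bases: CATCGCG; its first k bases are the reverse complement of the reverse primer's last k bases, so a perfect k-base overlap needs the forward primer's last k bases to equal them.
Comparing (forward last k vs required): k=1: C vs C ✓; k=2: CC vs CA ✗; k=3: GCC vs CAT ✗; k=4: TGCC vs CATC ✗; k=5: GTGCC vs CATCG ✗; k=6: AGTGCC vs CATCGC ✗; k=7: GAGTGCC vs CATCGCG ✗.
Only k = 1 is perfect, so the longest perfect 3' overlap is 1.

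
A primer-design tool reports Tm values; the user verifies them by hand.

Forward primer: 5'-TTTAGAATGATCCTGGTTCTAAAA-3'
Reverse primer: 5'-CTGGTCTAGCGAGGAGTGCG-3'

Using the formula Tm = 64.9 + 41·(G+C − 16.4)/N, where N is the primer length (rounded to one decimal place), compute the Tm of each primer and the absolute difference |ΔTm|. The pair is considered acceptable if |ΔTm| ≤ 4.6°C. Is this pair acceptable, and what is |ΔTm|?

Forward: G+C = 7, N = 24 → Tm = 64.9 + 41·(7 − 16.4)/24 = 48.8°C.
Reverse: G+C = 13, N = 20 → Tm = 64.9 + 41·(13 − 16.4)/20 = 57.9°C.
|ΔTm| = |48.8 − 57.9| = 9.1°C, > 4.6°C.

|ΔTm| = 9.1°C; the pair is not acceptable.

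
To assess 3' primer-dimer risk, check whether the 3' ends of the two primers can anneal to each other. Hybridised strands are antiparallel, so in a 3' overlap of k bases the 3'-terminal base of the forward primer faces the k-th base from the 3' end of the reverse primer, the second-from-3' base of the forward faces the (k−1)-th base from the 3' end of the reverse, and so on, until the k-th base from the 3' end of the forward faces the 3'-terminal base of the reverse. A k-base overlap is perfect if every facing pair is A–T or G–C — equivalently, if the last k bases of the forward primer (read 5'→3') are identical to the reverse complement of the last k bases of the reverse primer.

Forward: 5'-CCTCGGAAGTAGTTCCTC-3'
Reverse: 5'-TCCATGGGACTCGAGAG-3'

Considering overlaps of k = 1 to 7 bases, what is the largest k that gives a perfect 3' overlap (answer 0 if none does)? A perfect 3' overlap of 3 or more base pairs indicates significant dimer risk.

Longest perfect overlap: 3 complementary base pairs; significant dimer risk (threshold 3).

Last 7 bases (5'→3') — forward …GTTCCTC, reverse …TCGAGAG.
Reverse complement of the reverse primer's last 7 bases: CTCTCGA; its first k bases are the reverse complement of the reverse primer's last k bases, so a perfect k-base overlap needs the forward primer's last k bases to equal them.
Comparing (forward last k vs required): k=1: C vs C ✓; k=2: TC vs CT ✗; k=3: CTC vs CTC ✓; k=4: CCTC vs CTCT ✗; k=5: TCCTC vs CTCTC ✗; k=6: TTCCTC vs CTCTCG ✗; k=7: GTTCCTC vs CTCTCGA ✗.
Perfect overlaps at k = 1, 3; the largest is 3.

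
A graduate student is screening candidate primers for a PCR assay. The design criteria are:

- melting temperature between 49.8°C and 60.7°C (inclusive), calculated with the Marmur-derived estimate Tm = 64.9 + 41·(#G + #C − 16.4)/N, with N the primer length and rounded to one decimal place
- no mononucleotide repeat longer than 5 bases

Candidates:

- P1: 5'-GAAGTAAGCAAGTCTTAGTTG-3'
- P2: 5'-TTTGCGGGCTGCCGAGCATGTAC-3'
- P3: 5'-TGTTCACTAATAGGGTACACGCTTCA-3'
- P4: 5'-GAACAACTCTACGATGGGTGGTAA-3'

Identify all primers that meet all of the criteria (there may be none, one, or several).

P2, P3 and P4.

P1 (21 nt, A=7 T=6 G=6 C=2): Tm = 64.9 + 41·(8 − 16.4)/21 = 48.5°C, outside 49.8–60.7°C ✗; longest run = 2 ✓ — fails.
P2 (23 nt, A=3 T=6 G=8 C=6): Tm = 64.9 + 41·(14 − 16.4)/23 = 60.6°C ✓; longest run = 3 ✓ — passes.
P3 (26 nt, A=7 T=8 G=5 C=6): Tm = 64.9 + 41·(11 − 16.4)/26 = 56.4°C ✓; longest run = 3 ✓ — passes.
P4 (24 nt, A=8 T=5 G=7 C=4): Tm = 64.9 + 41·(11 − 16.4)/24 = 55.7°C ✓; longest run = 3 ✓ — passes.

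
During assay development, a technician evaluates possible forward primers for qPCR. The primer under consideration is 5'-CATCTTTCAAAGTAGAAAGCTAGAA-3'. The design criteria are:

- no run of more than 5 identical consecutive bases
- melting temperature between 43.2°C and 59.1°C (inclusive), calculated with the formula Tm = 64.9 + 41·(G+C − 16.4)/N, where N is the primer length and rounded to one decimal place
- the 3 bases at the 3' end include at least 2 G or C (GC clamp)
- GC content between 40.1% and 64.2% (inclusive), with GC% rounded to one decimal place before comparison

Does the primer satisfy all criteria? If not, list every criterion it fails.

Base counts: A=11, T=6, G=4, C=4 (length 25).
homopolymer run: longest run = 3 ✓
Tm: Tm = 64.9 + 41·(8 − 16.4)/25 = 51.1°C ✓
GC clamp: 3' end GAA has 1 G/C, need ≥2 ✗
GC content: GC 8/25 = 32.0%, outside 40.1–64.2% ✗

Fails: GC clamp, GC content.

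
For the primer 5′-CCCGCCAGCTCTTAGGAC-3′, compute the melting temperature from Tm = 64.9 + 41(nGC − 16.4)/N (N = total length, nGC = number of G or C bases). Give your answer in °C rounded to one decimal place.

Base counts: A=3, T=3, G=4, C=8; G+C = 12, N = 18.
Tm = 64.9 + 41·(12 − 16.4)/18 = 64.9 + -180.40/18 = 54.9°C.

54.9°C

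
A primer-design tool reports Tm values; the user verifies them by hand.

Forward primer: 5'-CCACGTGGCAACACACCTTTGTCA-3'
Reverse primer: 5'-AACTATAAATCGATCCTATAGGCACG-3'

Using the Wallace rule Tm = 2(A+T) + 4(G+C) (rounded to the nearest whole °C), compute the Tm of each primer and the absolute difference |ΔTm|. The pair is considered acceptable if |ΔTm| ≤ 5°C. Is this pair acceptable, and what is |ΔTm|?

Forward: A=6 T=5 G=4 C=9 → Tm = 2·11 + 4·13 = 74°C.
Reverse: A=10 T=6 G=4 C=6 → Tm = 2·16 + 4·10 = 72°C.
|ΔTm| = |74 − 72| = 2°C, ≤ 5°C.

|ΔTm| = 2°C; the pair is acceptable.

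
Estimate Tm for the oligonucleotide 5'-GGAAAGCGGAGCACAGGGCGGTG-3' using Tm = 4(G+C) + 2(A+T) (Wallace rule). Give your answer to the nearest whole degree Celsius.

78°C

Base counts: A=6, T=1, G=12, C=4 (length 23).
Tm = 2·(6+1) + 4·(12+4) = 2·7 + 4·16 = 14 + 64 = 78°C.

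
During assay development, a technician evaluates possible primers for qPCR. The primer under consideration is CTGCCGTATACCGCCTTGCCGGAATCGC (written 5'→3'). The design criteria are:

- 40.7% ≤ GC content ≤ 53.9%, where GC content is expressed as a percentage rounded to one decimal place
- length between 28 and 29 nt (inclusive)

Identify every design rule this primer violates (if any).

Base counts: A=4, T=6, G=7, C=11 (length 28).
GC content: GC 18/28 = 64.3%, outside 40.7–53.9% ✗
length: length 28 ✓

Fails: GC content.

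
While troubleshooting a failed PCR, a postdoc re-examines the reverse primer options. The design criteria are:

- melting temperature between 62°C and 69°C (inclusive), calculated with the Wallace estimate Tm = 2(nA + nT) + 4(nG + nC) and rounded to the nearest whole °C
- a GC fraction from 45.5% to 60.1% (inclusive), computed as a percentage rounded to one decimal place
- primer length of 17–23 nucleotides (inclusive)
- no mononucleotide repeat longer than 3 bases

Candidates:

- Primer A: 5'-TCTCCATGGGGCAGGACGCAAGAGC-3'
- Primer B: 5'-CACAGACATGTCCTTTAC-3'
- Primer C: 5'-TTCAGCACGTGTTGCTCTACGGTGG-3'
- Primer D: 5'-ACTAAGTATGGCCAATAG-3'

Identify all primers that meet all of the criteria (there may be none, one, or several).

Primer A (25 nt, A=6 T=3 G=9 C=7): Tm = 2·9 + 4·16 = 82°C, outside 62–69°C ✗; GC 16/25 = 64.0%, outside 45.5–60.1% ✗; length 25, outside 17–23 ✗; longest run = 4, exceeds 3 ✗ — fails.
Primer B (18 nt, A=5 T=5 G=2 C=6): Tm = 2·10 + 4·8 = 52°C, outside 62–69°C ✗; GC 8/18 = 44.4%, outside 45.5–60.1% ✗; length 18 ✓; longest run = 3 ✓ — fails.
Primer C (25 nt, A=3 T=8 G=8 C=6): Tm = 2·11 + 4·14 = 78°C, outside 62–69°C ✗; GC 14/25 = 56.0% ✓; length 25, outside 17–23 ✗; longest run = 2 ✓ — fails.
Primer D (18 nt, A=7 T=4 G=4 C=3): Tm = 2·11 + 4·7 = 50°C, outside 62–69°C ✗; GC 7/18 = 38.9%, outside 45.5–60.1% ✗; length 18 ✓; longest run = 2 ✓ — fails.

None of the candidates satisfy all criteria.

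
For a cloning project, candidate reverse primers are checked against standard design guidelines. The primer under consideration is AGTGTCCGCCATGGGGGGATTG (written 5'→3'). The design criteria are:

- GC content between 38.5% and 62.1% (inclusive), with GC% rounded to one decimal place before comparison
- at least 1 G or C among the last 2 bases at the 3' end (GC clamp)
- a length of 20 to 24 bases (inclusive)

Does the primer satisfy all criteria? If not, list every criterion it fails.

Fails: GC content.

Base counts: A=3, T=5, G=10, C=4 (length 22).
GC content: GC 14/22 = 63.6%, outside 38.5–62.1% ✗
GC clamp: 3' end TG has 1 G/C ✓
length: length 22 ✓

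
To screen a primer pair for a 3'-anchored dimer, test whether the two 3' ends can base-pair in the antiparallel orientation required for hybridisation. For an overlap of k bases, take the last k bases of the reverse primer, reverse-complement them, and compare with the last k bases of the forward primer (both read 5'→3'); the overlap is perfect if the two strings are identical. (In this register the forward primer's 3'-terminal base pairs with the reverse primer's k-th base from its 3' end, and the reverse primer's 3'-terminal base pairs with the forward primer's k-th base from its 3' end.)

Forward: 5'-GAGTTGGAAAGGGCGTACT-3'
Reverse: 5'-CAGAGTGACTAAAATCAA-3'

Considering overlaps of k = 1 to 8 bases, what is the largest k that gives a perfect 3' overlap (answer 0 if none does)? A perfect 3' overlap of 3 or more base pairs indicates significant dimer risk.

Longest perfect overlap: 1 complementary base pair; below the dimer-risk threshold (threshold 3).

Last 8 bases (5'→3') — forward …GGCGTACT, reverse …AAAATCAA.
Reverse complement of the reverse primer's last 8 bases: TTGATTTT; its first k bases are the reverse complement of the reverse primer's last k bases, so a perfect k-base overlap needs the forward primer's last k bases to equal them.
Comparing (forward last k vs required): k=1: T vs T ✓; k=2: CT vs TT ✗; k=3: ACT vs TTG ✗; k=4: TACT vs TTGA ✗; k=5: GTACT vs TTGAT ✗; k=6: CGTACT vs TTGATT ✗; k=7: GCGTACT vs TTGATTT ✗; k=8: GGCGTACT vs TTGATTTT ✗.
Only k = 1 is perfect, so the longest perfect 3' overlap is 1.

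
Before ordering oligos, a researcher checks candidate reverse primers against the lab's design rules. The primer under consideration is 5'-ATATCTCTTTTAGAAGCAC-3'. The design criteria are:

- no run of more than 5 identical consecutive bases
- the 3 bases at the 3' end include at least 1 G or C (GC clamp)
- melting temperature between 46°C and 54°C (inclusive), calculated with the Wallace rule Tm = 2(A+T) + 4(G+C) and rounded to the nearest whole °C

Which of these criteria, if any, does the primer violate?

Base counts: A=6, T=7, G=2, C=4 (length 19).
homopolymer run: longest run = 4 ✓
GC clamp: 3' end CAC has 2 G/C ✓
Tm: Tm = 2·13 + 4·6 = 50°C ✓

Meets all criteria.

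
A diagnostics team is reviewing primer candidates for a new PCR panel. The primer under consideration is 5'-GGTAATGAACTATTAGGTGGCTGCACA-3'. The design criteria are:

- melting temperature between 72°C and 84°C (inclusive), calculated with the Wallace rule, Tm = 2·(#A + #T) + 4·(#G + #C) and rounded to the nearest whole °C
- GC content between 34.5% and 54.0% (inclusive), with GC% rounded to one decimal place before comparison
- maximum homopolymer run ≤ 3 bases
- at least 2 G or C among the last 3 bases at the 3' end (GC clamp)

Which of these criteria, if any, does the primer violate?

Fails: GC clamp.

Base counts: A=8, T=7, G=8, C=4 (length 27).
Tm: Tm = 2·15 + 4·12 = 78°C ✓
GC content: GC 12/27 = 44.4% ✓
homopolymer run: longest run = 2 ✓
GC clamp: 3' end ACA has 1 G/C, need ≥2 ✗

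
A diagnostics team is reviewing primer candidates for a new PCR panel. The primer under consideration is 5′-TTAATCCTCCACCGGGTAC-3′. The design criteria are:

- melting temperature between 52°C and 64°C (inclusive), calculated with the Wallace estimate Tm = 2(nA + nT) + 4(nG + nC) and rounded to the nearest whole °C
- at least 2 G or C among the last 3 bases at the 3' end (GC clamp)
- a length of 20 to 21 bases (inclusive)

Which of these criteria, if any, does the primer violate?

Base counts: A=4, T=5, G=3, C=7 (length 19).
Tm: Tm = 2·9 + 4·10 = 58°C ✓
GC clamp: 3' end TAC has 1 G/C, need ≥2 ✗
length: length 19, outside 20–21 ✗

Fails: GC clamp, length.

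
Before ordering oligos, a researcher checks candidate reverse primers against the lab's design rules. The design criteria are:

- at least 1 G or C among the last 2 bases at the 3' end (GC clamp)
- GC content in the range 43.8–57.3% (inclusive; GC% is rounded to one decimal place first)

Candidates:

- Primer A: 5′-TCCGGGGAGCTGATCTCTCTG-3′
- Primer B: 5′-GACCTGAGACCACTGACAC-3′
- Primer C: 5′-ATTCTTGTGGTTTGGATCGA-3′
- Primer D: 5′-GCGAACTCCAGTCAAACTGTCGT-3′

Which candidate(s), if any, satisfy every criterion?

Primer A (21 nt, A=2 T=6 G=7 C=6): 3' end TG has 1 G/C ✓; GC 13/21 = 61.9%, outside 43.8–57.3% ✗ — fails.
Primer B (19 nt, A=6 T=2 G=4 C=7): 3' end AC has 1 G/C ✓; GC 11/19 = 57.9%, outside 43.8–57.3% ✗ — fails.
Primer C (20 nt, A=3 T=9 G=6 C=2): 3' end GA has 1 G/C ✓; GC 8/20 = 40.0%, outside 43.8–57.3% ✗ — fails.
Primer D (23 nt, A=6 T=5 G=5 C=7): 3' end GT has 1 G/C ✓; GC 12/23 = 52.2% ✓ — passes.

Primer D only.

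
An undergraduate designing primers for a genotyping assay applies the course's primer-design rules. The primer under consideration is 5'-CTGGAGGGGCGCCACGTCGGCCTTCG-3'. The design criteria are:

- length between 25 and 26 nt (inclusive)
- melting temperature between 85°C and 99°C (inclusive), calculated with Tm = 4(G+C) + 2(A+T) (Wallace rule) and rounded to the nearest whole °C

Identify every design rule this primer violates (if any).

Base counts: A=2, T=4, G=11, C=9 (length 26).
length: length 26 ✓
Tm: Tm = 2·6 + 4·20 = 92°C ✓

Meets all criteria.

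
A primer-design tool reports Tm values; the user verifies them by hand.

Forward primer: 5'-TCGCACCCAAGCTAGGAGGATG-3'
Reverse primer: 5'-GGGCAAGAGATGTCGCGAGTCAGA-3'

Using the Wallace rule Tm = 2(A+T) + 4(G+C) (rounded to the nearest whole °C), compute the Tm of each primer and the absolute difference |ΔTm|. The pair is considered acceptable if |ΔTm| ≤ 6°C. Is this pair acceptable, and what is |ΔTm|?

Forward: A=6 T=3 G=7 C=6 → Tm = 2·9 + 4·13 = 70°C.
Reverse: A=7 T=3 G=10 C=4 → Tm = 2·10 + 4·14 = 76°C.
|ΔTm| = |70 − 76| = 6°C, ≤ 6°C.

|ΔTm| = 6°C; the pair is acceptable.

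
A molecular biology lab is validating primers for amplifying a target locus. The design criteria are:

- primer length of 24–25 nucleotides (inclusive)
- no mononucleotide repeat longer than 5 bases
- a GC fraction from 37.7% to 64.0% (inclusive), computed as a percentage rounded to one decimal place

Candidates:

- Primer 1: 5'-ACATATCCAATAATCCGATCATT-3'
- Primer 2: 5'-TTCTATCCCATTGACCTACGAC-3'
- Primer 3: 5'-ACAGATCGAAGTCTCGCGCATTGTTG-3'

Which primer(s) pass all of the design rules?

Primer 1 (23 nt, A=9 T=7 G=1 C=6): length 23, outside 24–25 ✗; longest run = 2 ✓; GC 7/23 = 30.4%, outside 37.7–64.0% ✗ — fails.
Primer 2 (22 nt, A=5 T=7 G=2 C=8): length 22, outside 24–25 ✗; longest run = 3 ✓; GC 10/22 = 45.5% ✓ — fails.
Primer 3 (26 nt, A=6 T=7 G=7 C=6): length 26, outside 24–25 ✗; longest run = 2 ✓; GC 13/26 = 50.0% ✓ — fails.

None of the candidates satisfy all criteria.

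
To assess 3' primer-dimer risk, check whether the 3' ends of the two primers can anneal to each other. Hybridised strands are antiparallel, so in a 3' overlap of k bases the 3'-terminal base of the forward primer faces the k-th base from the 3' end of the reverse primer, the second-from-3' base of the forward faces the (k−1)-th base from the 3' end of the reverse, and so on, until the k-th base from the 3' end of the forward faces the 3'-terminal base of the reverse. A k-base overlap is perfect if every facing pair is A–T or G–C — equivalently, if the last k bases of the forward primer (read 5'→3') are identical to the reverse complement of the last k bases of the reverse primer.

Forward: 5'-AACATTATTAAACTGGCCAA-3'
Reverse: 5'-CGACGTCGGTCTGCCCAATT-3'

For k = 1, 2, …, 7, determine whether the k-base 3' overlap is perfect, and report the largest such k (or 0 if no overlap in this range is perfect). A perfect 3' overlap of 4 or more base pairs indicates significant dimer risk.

Last 7 bases (5'→3') — forward …TGGCCAA, reverse …CCCAATT.
Reverse complement of the reverse primer's last 7 bases: AATTGGG; its first k bases are the reverse complement of the reverse primer's last k bases, so a perfect k-base overlap needs the forward primer's last k bases to equal them.
Comparing (forward last k vs required): k=1: A vs A ✓; k=2: AA vs AA ✓; k=3: CAA vs AAT ✗; k=4: CCAA vs AATT ✗; k=5: GCCAA vs AATTG ✗; k=6: GGCCAA vs AATTGG ✗; k=7: TGGCCAA vs AATTGGG ✗.
Perfect overlaps at k = 1, 2; the largest is 2.

Longest perfect overlap: 2 complementary base pairs; below the dimer-risk threshold (threshold 4).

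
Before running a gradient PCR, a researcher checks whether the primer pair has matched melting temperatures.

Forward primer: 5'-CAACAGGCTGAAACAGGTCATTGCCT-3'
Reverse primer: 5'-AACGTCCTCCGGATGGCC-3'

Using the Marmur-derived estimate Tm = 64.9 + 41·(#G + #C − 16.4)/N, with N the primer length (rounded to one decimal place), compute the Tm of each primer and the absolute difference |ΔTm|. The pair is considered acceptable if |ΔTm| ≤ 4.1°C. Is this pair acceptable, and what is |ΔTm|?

Forward: G+C = 13, N = 26 → Tm = 64.9 + 41·(13 − 16.4)/26 = 59.5°C.
Reverse: G+C = 12, N = 18 → Tm = 64.9 + 41·(12 − 16.4)/18 = 54.9°C.
|ΔTm| = |59.5 − 54.9| = 4.6°C, > 4.1°C.

|ΔTm| = 4.6°C; the pair is not acceptable.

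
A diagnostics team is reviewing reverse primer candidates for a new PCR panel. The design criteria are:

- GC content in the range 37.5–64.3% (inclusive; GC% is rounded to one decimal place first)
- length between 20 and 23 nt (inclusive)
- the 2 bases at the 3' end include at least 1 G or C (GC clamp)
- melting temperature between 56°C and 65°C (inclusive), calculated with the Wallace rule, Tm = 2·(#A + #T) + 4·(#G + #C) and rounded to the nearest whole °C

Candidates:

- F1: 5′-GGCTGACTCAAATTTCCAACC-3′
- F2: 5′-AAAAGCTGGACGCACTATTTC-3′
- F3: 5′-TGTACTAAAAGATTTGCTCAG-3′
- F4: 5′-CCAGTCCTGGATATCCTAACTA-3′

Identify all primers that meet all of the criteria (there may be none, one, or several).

F1 (21 nt, A=6 T=5 G=3 C=7): GC 10/21 = 47.6% ✓; length 21 ✓; 3' end CC has 2 G/C ✓; Tm = 2·11 + 4·10 = 62°C ✓ — passes.
F2 (21 nt, A=7 T=5 G=4 C=5): GC 9/21 = 42.9% ✓; length 21 ✓; 3' end TC has 1 G/C ✓; Tm = 2·12 + 4·9 = 60°C ✓ — passes.
F3 (21 nt, A=7 T=7 G=4 C=3): GC 7/21 = 33.3%, outside 37.5–64.3% ✗; length 21 ✓; 3' end AG has 1 G/C ✓; Tm = 2·14 + 4·7 = 56°C ✓ — fails.
F4 (22 nt, A=6 T=6 G=3 C=7): GC 10/22 = 45.5% ✓; length 22 ✓; 3' end TA has 0 G/C, need ≥1 ✗; Tm = 2·12 + 4·10 = 64°C ✓ — fails.

F1 and F2.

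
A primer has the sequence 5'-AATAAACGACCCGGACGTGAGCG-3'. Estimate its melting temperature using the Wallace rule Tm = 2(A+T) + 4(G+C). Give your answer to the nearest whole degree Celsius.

72°C

Base counts: A=8, T=2, G=7, C=6 (length 23).
Tm = 2·(8+2) + 4·(7+6) = 2·10 + 4·13 = 20 + 52 = 72°C.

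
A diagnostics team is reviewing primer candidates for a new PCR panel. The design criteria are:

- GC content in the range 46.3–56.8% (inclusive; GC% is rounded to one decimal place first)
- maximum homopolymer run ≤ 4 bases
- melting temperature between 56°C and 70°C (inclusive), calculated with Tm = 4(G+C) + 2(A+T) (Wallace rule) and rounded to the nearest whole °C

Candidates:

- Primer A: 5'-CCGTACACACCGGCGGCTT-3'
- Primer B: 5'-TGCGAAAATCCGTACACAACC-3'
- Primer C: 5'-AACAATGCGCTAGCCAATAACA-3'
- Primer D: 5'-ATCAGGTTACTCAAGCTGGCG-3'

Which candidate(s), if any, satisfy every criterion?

Primer A (19 nt, A=3 T=3 G=5 C=8): GC 13/19 = 68.4%, outside 46.3–56.8% ✗; longest run = 2 ✓; Tm = 2·6 + 4·13 = 64°C ✓ — fails.
Primer B (21 nt, A=8 T=3 G=3 C=7): GC 10/21 = 47.6% ✓; longest run = 4 ✓; Tm = 2·11 + 4·10 = 62°C ✓ — passes.
Primer C (22 nt, A=10 T=3 G=3 C=6): GC 9/22 = 40.9%, outside 46.3–56.8% ✗; longest run = 2 ✓; Tm = 2·13 + 4·9 = 62°C ✓ — fails.
Primer D (21 nt, A=5 T=5 G=6 C=5): GC 11/21 = 52.4% ✓; longest run = 2 ✓; Tm = 2·10 + 4·11 = 64°C ✓ — passes.

Primer B and Primer D.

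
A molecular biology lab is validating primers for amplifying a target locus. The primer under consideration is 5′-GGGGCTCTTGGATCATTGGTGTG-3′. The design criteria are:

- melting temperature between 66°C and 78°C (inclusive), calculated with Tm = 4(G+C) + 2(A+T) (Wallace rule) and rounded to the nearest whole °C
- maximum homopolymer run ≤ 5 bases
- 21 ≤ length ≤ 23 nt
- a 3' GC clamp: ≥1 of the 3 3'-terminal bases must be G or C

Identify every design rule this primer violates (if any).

Base counts: A=2, T=8, G=10, C=3 (length 23).
Tm: Tm = 2·10 + 4·13 = 72°C ✓
homopolymer run: longest run = 4 ✓
length: length 23 ✓
GC clamp: 3' end GTG has 2 G/C ✓

Meets all criteria.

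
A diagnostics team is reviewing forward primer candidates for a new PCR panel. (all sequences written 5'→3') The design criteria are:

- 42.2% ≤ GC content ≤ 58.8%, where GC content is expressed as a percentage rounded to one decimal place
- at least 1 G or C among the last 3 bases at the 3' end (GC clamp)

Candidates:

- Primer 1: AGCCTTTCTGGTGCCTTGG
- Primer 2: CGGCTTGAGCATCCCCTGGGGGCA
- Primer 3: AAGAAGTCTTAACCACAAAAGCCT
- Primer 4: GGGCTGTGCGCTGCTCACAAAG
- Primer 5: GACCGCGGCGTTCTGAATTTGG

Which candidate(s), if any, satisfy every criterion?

Primer 1 only.

Primer 1 (19 nt, A=1 T=7 G=6 C=5): GC 11/19 = 57.9% ✓; 3' end TGG has 2 G/C ✓ — passes.
Primer 2 (24 nt, A=3 T=4 G=9 C=8): GC 17/24 = 70.8%, outside 42.2–58.8% ✗; 3' end GCA has 2 G/C ✓ — fails.
Primer 3 (24 nt, A=11 T=4 G=3 C=6): GC 9/24 = 37.5%, outside 42.2–58.8% ✗; 3' end CCT has 2 G/C ✓ — fails.
Primer 4 (22 nt, A=4 T=4 G=8 C=6): GC 14/22 = 63.6%, outside 42.2–58.8% ✗; 3' end AAG has 1 G/C ✓ — fails.
Primer 5 (22 nt, A=3 T=6 G=8 C=5): GC 13/22 = 59.1%, outside 42.2–58.8% ✗; 3' end TGG has 2 G/C ✓ — fails.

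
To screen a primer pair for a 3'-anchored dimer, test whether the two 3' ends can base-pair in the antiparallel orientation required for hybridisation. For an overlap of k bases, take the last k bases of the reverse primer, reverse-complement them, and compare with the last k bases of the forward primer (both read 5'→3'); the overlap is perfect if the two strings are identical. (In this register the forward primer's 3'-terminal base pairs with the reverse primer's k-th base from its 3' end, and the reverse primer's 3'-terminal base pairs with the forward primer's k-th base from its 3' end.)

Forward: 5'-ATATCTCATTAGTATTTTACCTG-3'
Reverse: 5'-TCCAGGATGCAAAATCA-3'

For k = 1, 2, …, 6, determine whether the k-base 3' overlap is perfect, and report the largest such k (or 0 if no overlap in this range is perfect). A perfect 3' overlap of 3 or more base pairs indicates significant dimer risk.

Last 6 bases (5'→3') — forward …TACCTG, reverse …AAATCA.
Reverse complement of the reverse primer's last 6 bases: TGATTT; its first k bases are the reverse complement of the reverse primer's last k bases, so a perfect k-base overlap needs the forward primer's last k bases to equal them.
Comparing (forward last k vs required): k=1: G vs T ✗; k=2: TG vs TG ✓; k=3: CTG vs TGA ✗; k=4: CCTG vs TGAT ✗; k=5: ACCTG vs TGATT ✗; k=6: TACCTG vs TGATTT ✗.
Only k = 2 is perfect, so the longest perfect 3' overlap is 2.

Longest perfect overlap: 2 complementary base pairs; below the dimer-risk threshold (threshold 3).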